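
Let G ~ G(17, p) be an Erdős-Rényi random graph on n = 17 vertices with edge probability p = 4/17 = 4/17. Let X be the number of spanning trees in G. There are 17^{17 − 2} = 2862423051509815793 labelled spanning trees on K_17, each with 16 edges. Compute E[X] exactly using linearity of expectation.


K_17 has 17^{17 − 2} = 2862423051509815793 labelled spanning trees.
For each such spanning tree H, let X_H = 1 if all 16 edges of H are present in G. Then P[X_H = 1] = p^{16} = (4/17)^{16} = 4294967296/48661191875666868481.
By linearity of expectation: E[X] = Σ_H E[X_H] = 2862423051509815793 · p^{16} = 2862423051509815793 · 4294967296/48661191875666868481 = 4294967296/17.
Numerically: E[X] ≈ 2.53e+08.

E[X] = 2862423051509815793 · (4/17)^{16} = 4294967296/17 ≈ 2.53e+08.


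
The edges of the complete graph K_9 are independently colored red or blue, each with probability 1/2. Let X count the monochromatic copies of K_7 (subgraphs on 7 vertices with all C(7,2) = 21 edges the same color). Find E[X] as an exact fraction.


Let X = Σ_S X_S over the C(9, 7) = 36 subsets S of size 7, where X_S = 1 if the K_7 on S is monochromatic.
For a fixed S, the K_7 on S has C(7, 2) = 21 edges. P[all 21 edges red] = (1/2)^21, and likewise for blue, so P[monochromatic] = 2·(1/2)^21 = 2^{1 − 21} = 1/1048576.
Summing: E[X] = C(9, 7) · 2^{1 − 21} = 36 · 1/1048576 = 9/262144.
Numerically: E[X] ≈ 0.000034.

E[X] = C(9,7)·2^(1−C(7,2)) = 9/262144 ≈ 0.000034.


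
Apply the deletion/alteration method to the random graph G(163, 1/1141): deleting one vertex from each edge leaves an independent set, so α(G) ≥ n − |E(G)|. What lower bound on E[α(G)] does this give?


E[|E(G)|] = C(163, 2)·p = 13203 · (1/1141) = 81/7.
E[α(G)] ≥ n − E[|E(G)|] = 163 − 81/7 = 1060/7.
Numerically: ≈ 151.429.
(This is only a lower bound; the true E[α(G)] may be larger.)

E[α(G)] ≥ 1060/7 ≈ 151.429.


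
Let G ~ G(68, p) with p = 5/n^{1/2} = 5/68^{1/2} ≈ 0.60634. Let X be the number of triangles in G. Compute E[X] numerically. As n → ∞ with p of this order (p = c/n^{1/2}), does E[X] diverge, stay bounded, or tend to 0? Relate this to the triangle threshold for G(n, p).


Number of potential triangles: C(68, 3) = 50116.
Each occurs with probability p³ ≈ (0.60634)³ ≈ 2.2291877e-01.
By linearity: E[X] = C(68, 3)·p³ ≈ 50116 · 2.2291877e-01 ≈ 11171.79723.
Since α = 1/2 < 1, p = c/n^{1/2} ≫ 1/n is above the triangle threshold p ~ 1/n. Asymptotically E[X] ~ (c³/6)·n^{3(1−α)} = (5³/6)·n^{1.5} → ∞; triangles are abundant w.h.p.

E[X] ≈ 11171.79723; in regime p = Θ(1/n^{1/2}) E[X] diverges (above the triangle threshold p ~ 1/n).


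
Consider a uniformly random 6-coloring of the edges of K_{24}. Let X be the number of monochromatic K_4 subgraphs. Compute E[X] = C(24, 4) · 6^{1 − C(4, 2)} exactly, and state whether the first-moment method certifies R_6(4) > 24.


E[X] = C(24, 4) · 6^{1 − 6} = 10626 · 6^{−5} = 10626/7776.
As a reduced fraction: E[X] = 1771/1296 ≈ 1.36651.
Is E[X] < 1? NO.
Since E[X] ≥ 1, the first-moment bound is inconclusive at n = 24; it does NOT by itself certify R_6(4) > 24.

E[X] = 1771/1296 ≈ 1.36651; E[X] ≥ 1; first-moment method inconclusive here.


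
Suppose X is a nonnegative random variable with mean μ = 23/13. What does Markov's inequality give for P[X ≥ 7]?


μ = E[X] = 23/13, a = 7.
Markov: P[X ≥ 7] ≤ μ/a = (23/13)/7 = 23/91.
Numerically: ≈ 0.252747.
(Since a = 7 > μ = 1.769231, the bound 23/91 is < 1 and informative.)

P[X ≥ 7] ≤ 23/91 ≈ 0.252747.


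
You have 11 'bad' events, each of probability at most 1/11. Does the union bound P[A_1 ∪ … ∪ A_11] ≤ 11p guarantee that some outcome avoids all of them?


Union bound: P[∪_{i=1}^{11} A_i] ≤ Σ_i P[A_i] ≤ 11·p = 11·(1/11) = 1.
Numerically: 1 ≈ 1.0000000.
Is 1 < 1? NO.
Since the bound 1 is ≥ 1, the union bound is uninformative here; it does NOT by itself certify existence.

11·p = 1 ≈ 1.0000000; existence NOT certified by the union bound.


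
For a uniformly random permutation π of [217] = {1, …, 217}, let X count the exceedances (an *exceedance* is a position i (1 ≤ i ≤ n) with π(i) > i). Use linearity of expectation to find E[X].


Write X = Σ_{i=1}^{217} X_i, where X_i = 1_{π(i) > i}.
For each fixed i, π(i) is uniform over {1, …, 217} (marginal of a uniform permutation), so P[π(i) > i] = (n − i)/n. Summing: Σ_{i=1}^{217} (n − i)/n = (0 + 1 + … + 216)/217 = 217(217 − 1)/(2·217) = (217 − 1)/2.
Hence E[X] = Σ_{i=1}^{217} (217 − i)/217 = 108 ≈ 108.00000.

E[X] = 108 = 108.00000.


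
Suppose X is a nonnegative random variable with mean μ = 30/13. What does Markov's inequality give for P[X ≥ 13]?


μ = E[X] = 30/13, a = 13.
Markov: P[X ≥ 13] ≤ μ/a = (30/13)/13 = 30/169.
Numerically: ≈ 0.17751.
(Since a = 13 > μ = 2.30769, the bound 30/169 is < 1 and informative.)

P[X ≥ 13] ≤ 30/169 ≈ 0.17751.


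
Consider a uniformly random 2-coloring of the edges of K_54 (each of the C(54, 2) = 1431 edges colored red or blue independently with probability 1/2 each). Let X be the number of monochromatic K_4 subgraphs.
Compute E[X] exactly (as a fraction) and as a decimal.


Let X = Σ_S X_S over the C(54, 4) = 316251 subsets S of size 4, where X_S = 1 if the K_4 on S is monochromatic.
For a fixed S, the K_4 on S has C(4, 2) = 6 edges. P[all 6 edges red] = (1/2)^6, and likewise for blue, so P[monochromatic] = 2·(1/2)^6 = 2^{1 − 6} = 1/32.
By linearity of expectation: E[X] = C(54, 4) · 2^{1 − 6} = 316251 · 1/32 = 316251/32.
Numerically: E[X] ≈ 9882.84375.

E[X] = C(54,4)·2^(1−C(4,2)) = 316251/32 ≈ 9882.84375.


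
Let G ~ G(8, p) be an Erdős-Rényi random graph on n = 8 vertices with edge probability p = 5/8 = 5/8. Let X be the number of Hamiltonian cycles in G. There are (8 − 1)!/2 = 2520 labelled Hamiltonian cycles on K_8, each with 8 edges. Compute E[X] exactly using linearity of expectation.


K_8 has (8 − 1)!/2 = 2520 labelled Hamiltonian cycles.
For each such Hamiltonian cycle H, let X_H = 1 if all 8 edges of H are present in G. Then P[X_H = 1] = p^{8} = (5/8)^{8} = 390625/16777216.
Summing the indicators: E[X] = Σ_H E[X_H] = 2520 · p^{8} = 2520 · 390625/16777216 = 123046875/2097152.
Numerically: E[X] ≈ 58.67.

E[X] = 2520 · (5/8)^{8} = 123046875/2097152 ≈ 58.67.


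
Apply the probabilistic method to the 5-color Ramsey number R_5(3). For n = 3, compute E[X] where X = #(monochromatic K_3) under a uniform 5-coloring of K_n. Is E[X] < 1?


E[X] = C(3, 3) · 5^{1 − 3} = 1 · 5^{−2} = 1/25.
As a reduced fraction: E[X] = 1/25 ≈ 0.040.
Is E[X] < 1? YES.
Since E[X] < 1, there exists a 5-coloring of K_{3} with no monochromatic K_3; hence R_5(3) > 3.

E[X] = 1/25 ≈ 0.040; E[X] < 1, so R_5(3) > 3.


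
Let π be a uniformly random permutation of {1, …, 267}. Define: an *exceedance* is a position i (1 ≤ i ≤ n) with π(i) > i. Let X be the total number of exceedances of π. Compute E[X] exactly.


Write X = Σ_{i=1}^{267} X_i, where X_i = 1_{π(i) > i}.
For each fixed i, π(i) is uniform over {1, …, 267} (marginal of a uniform permutation), so P[π(i) > i] = (n − i)/n. Summing: Σ_{i=1}^{267} (n − i)/n = (0 + 1 + … + 266)/267 = 267(267 − 1)/(2·267) = (267 − 1)/2.
Hence E[X] = Σ_{i=1}^{267} (267 − i)/267 = 133 ≈ 133.00000.

E[X] = 133 = 133.00000.


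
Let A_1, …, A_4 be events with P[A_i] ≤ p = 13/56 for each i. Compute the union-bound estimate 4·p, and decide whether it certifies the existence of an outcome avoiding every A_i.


Union bound: P[∪_{i=1}^{4} A_i] ≤ Σ_i P[A_i] ≤ 4·p = 4·(13/56) = 13/14.
Numerically: 13/14 ≈ 0.929.
Is 13/14 < 1? YES.
Since P[∪ A_i] ≤ 13/14 < 1, the complement has P[∩ A_i^c] ≥ 1 − 13/14 = 1/14 > 0, so some outcome avoids every A_i.

4·p = 13/14 ≈ 0.929; existence CERTIFIED by the union bound.


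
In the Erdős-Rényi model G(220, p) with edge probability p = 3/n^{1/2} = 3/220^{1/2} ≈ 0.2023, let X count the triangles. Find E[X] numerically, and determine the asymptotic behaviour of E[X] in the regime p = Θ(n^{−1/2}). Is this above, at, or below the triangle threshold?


Number of potential triangles: C(220, 3) = 1750540.
Each occurs with probability p³ ≈ (0.2023)³ ≈ 8.274271e-03.
By linearity: E[X] = C(220, 3)·p³ ≈ 1750540 · 8.274271e-03 ≈ 14484.4424.
Since α = 1/2 < 1, p = c/n^{1/2} ≫ 1/n is above the triangle threshold p ~ 1/n. Asymptotically E[X] ~ (c³/6)·n^{3(1−α)} = (3³/6)·n^{1.5} → ∞; triangles are abundant w.h.p.

E[X] ≈ 14484.4424; in regime p = Θ(1/n^{1/2}) E[X] diverges (above the triangle threshold p ~ 1/n).


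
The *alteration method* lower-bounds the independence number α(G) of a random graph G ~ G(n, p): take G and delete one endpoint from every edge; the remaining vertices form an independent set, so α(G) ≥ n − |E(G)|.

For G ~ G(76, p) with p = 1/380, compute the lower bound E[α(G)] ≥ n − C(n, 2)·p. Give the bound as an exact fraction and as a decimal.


E[|E(G)|] = C(76, 2)·p = 2850 · (1/380) = 15/2.
E[α(G)] ≥ n − E[|E(G)|] = 76 − 15/2 = 137/2.
Numerically: ≈ 68.5000.
(This is only a lower bound; the true E[α(G)] may be larger.)

E[α(G)] ≥ 137/2 ≈ 68.5000.


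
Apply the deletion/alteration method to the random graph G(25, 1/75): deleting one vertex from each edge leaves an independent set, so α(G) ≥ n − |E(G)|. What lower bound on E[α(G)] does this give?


E[|E(G)|] = C(25, 2)·p = 300 · (1/75) = 4.
E[α(G)] ≥ n − E[|E(G)|] = 25 − 4 = 21.
Numerically: ≈ 21.000000.
(This is only a lower bound; the true E[α(G)] may be larger.)

E[α(G)] ≥ 21 ≈ 21.000000.


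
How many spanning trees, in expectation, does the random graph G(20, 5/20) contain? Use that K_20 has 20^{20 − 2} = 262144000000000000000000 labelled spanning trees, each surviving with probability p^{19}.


K_20 has 20^{20 − 2} = 262144000000000000000000 labelled spanning trees.
For each such spanning tree H, let X_H = 1 if all 19 edges of H are present in G. Then P[X_H = 1] = p^{19} = (1/4)^{19} = 1/274877906944.
By linearity of expectation: E[X] = Σ_H E[X_H] = 262144000000000000000000 · p^{19} = 262144000000000000000000 · 1/274877906944 = 3814697265625/4.
Numerically: E[X] ≈ 9.5367e+11.

E[X] = 262144000000000000000000 · (1/4)^{19} = 3814697265625/4 ≈ 9.5367e+11.


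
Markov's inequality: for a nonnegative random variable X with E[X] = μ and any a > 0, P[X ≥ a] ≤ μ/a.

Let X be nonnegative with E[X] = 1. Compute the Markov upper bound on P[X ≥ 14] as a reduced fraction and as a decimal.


μ = E[X] = 1, a = 14.
Markov: P[X ≥ 14] ≤ μ/a = (1)/14 = 1/14.
Numerically: ≈ 0.071429.
(Since a = 14 > μ = 1.000000, the bound 1/14 is < 1 and informative.)

P[X ≥ 14] ≤ 1/14 ≈ 0.071429.


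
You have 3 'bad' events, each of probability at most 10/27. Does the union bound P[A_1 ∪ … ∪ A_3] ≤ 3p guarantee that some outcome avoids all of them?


Union bound: P[∪_{i=1}^{3} A_i] ≤ Σ_i P[A_i] ≤ 3·p = 3·(10/27) = 10/9.
Numerically: 10/9 ≈ 1.111.
Is 10/9 < 1? NO.
Since the bound 10/9 is ≥ 1, the union bound is uninformative here; it does NOT by itself certify existence.

3·p = 10/9 ≈ 1.111; existence NOT certified by the union bound.


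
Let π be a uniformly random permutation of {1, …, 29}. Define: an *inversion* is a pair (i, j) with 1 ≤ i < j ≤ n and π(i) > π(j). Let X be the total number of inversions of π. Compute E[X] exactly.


Write X = Σ X_I over the C(29, 2) = 406 pairs i < j, with X_I the indicator of one inversion.
There are 406 indicators.
For each fixed pair i < j, the values π(i) and π(j) are two distinct elements of {1, …, 29} in uniformly random order; by symmetry P[π(i) > π(j)] = 1/2.
By linearity: E[X] = 406 · (1/2) = C(29, 2) · (1/2) = 406/2 = 203 ≈ 203.00000.

E[X] = 203 = 203.00000.


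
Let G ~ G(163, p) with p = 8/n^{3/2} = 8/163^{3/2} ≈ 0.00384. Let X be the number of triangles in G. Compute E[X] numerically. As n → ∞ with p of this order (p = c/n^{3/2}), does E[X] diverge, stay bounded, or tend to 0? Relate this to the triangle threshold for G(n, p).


Number of potential triangles: C(163, 3) = 708561.
Each occurs with probability p³ ≈ (0.00384)³ ≈ 5.68101e-08.
By linearity: E[X] = C(163, 3)·p³ ≈ 708561 · 5.68101e-08 ≈ 0.040.
Since α = 3/2 > 1, p = c/n^{3/2} = o(1/n) is below the triangle threshold p ~ 1/n. Asymptotically E[X] ~ (c³/6)·n^{3(1−α)} = (8³/6)·n^{-1.5} → 0, so by Markov's inequality G has no triangles w.h.p.

E[X] ≈ 0.040; in regime p = Θ(1/n^{3/2}) E[X] tends to 0 (below the triangle threshold p ~ 1/n).


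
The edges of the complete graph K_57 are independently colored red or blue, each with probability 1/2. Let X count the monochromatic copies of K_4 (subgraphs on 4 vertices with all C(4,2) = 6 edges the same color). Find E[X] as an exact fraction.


Let X = Σ_S X_S over the C(57, 4) = 395010 subsets S of size 4, where X_S = 1 if the K_4 on S is monochromatic.
For a fixed S, the K_4 on S has C(4, 2) = 6 edges. P[all 6 edges red] = (1/2)^6, and likewise for blue, so P[monochromatic] = 2·(1/2)^6 = 2^{1 − 6} = 1/32.
By linearity of expectation: E[X] = C(57, 4) · 2^{1 − 6} = 395010 · 1/32 = 197505/16.
Numerically: E[X] ≈ 12344.06250.

E[X] = C(57,4)·2^(1−C(4,2)) = 197505/16 ≈ 12344.06250.


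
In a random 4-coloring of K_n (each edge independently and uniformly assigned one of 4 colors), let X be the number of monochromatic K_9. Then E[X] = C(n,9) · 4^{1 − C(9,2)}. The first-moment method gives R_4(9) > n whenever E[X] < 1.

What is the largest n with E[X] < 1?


We need C(n, 9) · 4^{1 − 36} < 1, i.e. C(n, 9) < 4^{36 − 1} = 1180591620717411303424.
Check values of n near the boundary:
  n = 910: C(910, 9) = 1133378248346922788210; 1133378248346922788210 < 1180591620717411303424? YES
  n = 911: C(911, 9) = 1144686900492291197405; 1144686900492291197405 < 1180591620717411303424? YES
  n = 912: C(912, 9) = 1156095740032081475120; 1156095740032081475120 < 1180591620717411303424? YES
  n = 913: C(913, 9) = 1167605542753639808390; 1167605542753639808390 < 1180591620717411303424? YES
  n = 914: C(914, 9) = 1179217089587653905932; 1179217089587653905932 < 1180591620717411303424? YES
  n = 915: C(915, 9) = 1190931166636537885130; 1190931166636537885130 < 1180591620717411303424? NO
  n = 916: C(916, 9) = 1202748565202942340440; 1202748565202942340440 < 1180591620717411303424? NO
  n = 917: C(917, 9) = 1214670081818390006810; 1214670081818390006810 < 1180591620717411303424? NO
The largest n with C(n, 9) < 1180591620717411303424 is n = 914 (where E[X] = 294804272396913476483/295147905179352825856 ≈ 0.9988357). Hence R_4(9) > 914, i.e. R_4(9) ≥ 915.

Largest n = 914; hence R_4(9) > 914.


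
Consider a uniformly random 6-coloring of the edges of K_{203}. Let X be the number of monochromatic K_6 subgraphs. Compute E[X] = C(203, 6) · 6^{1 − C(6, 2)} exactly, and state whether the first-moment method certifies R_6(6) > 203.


E[X] = C(203, 6) · 6^{1 − 15} = 90210944670 · 6^{−14} = 90210944670/78364164096.
As a reduced fraction: E[X] = 15035157445/13060694016 ≈ 1.15118.
Is E[X] < 1? NO.
Since E[X] ≥ 1, the first-moment bound is inconclusive at n = 203; it does NOT by itself certify R_6(6) > 203.

E[X] = 15035157445/13060694016 ≈ 1.15118; E[X] ≥ 1; first-moment method inconclusive here.


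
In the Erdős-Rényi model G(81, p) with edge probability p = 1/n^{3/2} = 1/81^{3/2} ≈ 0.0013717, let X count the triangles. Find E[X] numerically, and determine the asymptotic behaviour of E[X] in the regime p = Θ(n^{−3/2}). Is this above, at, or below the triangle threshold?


Number of potential triangles: C(81, 3) = 85320.
Each occurs with probability p³ ≈ (0.0013717)³ ≈ 2.5811748e-09.
By linearity: E[X] = C(81, 3)·p³ ≈ 85320 · 2.5811748e-09 ≈ 0.00022.
Since α = 3/2 > 1, p = c/n^{3/2} = o(1/n) is below the triangle threshold p ~ 1/n. Asymptotically E[X] ~ (c³/6)·n^{3(1−α)} = (1³/6)·n^{-1.5} → 0, so by Markov's inequality G has no triangles w.h.p.

E[X] ≈ 0.00022; in regime p = Θ(1/n^{3/2}) E[X] tends to 0 (below the triangle threshold p ~ 1/n).


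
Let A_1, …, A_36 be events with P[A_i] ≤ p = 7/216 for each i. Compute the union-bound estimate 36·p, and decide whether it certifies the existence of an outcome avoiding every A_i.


Union bound: P[∪_{i=1}^{36} A_i] ≤ Σ_i P[A_i] ≤ 36·p = 36·(7/216) = 7/6.
Numerically: 7/6 ≈ 1.1666667.
Is 7/6 < 1? NO.
Since the bound 7/6 is ≥ 1, the union bound is uninformative here; it does NOT by itself certify existence.

36·p = 7/6 ≈ 1.1666667; existence NOT certified by the union bound.


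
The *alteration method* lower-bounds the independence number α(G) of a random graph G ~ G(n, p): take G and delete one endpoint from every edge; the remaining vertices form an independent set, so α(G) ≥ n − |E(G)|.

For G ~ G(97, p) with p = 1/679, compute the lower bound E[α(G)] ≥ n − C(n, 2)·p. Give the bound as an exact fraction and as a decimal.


E[|E(G)|] = C(97, 2)·p = 4656 · (1/679) = 48/7.
E[α(G)] ≥ n − E[|E(G)|] = 97 − 48/7 = 631/7.
Numerically: ≈ 90.1429.
(This is only a lower bound; the true E[α(G)] may be larger.)

E[α(G)] ≥ 631/7 ≈ 90.1429.


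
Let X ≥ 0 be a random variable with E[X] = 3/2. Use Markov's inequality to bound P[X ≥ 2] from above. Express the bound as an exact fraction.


μ = E[X] = 3/2, a = 2.
Markov: P[X ≥ 2] ≤ μ/a = (3/2)/2 = 3/4.
Numerically: ≈ 0.75000.
(Since a = 2 > μ = 1.50000, the bound 3/4 is < 1 and informative.)

P[X ≥ 2] ≤ 3/4 ≈ 0.75000.


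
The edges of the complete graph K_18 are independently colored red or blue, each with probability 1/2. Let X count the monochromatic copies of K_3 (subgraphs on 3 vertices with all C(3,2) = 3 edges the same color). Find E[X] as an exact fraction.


Let X = Σ_S X_S over the C(18, 3) = 816 subsets S of size 3, where X_S = 1 if the K_3 on S is monochromatic.
For a fixed S, the K_3 on S has C(3, 2) = 3 edges. P[all 3 edges red] = (1/2)^3, and likewise for blue, so P[monochromatic] = 2·(1/2)^3 = 2^{1 − 3} = 1/4.
Summing: E[X] = C(18, 3) · 2^{1 − 3} = 816 · 1/4 = 204.
Numerically: E[X] ≈ 204.000.

E[X] = C(18,3)·2^(1−C(3,2)) = 204 ≈ 204.000.


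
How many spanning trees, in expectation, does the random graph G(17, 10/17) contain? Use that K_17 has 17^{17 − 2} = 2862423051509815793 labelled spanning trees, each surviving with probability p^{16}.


K_17 has 17^{17 − 2} = 2862423051509815793 labelled spanning trees.
For each such spanning tree H, let X_H = 1 if all 16 edges of H are present in G. Then P[X_H = 1] = p^{16} = (10/17)^{16} = 10000000000000000/48661191875666868481.
By linearity: E[X] = Σ_H E[X_H] = 2862423051509815793 · p^{16} = 2862423051509815793 · 10000000000000000/48661191875666868481 = 10000000000000000/17.
Numerically: E[X] ≈ 5.88235e+14.

E[X] = 2862423051509815793 · (10/17)^{16} = 10000000000000000/17 ≈ 5.88235e+14.


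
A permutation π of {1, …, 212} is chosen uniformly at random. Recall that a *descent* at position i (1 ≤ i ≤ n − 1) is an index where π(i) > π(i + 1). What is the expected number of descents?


Write X = Σ X_I over i = 1, …, 211, with X_I the indicator of one descent.
There are 211 indicators.
For each fixed i, the pair (π(i), π(i+1)) is a uniformly random ordered pair of distinct values from {1, …, 212}; by symmetry P[π(i) > π(i+1)] = 1/2.
By linearity: E[X] = 211 · (1/2) = (212 − 1) · (1/2) = 211/2 ≈ 105.50000.

E[X] = 211/2 = 105.50000.


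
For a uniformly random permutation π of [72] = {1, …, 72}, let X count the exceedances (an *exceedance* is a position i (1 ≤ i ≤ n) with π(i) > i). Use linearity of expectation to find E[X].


Write X = Σ_{i=1}^{72} X_i, where X_i = 1_{π(i) > i}.
For each fixed i, π(i) is uniform over {1, …, 72} (marginal of a uniform permutation), so P[π(i) > i] = (n − i)/n. Summing: Σ_{i=1}^{72} (n − i)/n = (0 + 1 + … + 71)/72 = 72(72 − 1)/(2·72) = (72 − 1)/2.
Hence E[X] = Σ_{i=1}^{72} (72 − i)/72 = 71/2 ≈ 35.500000.

E[X] = 71/2 = 35.500000.


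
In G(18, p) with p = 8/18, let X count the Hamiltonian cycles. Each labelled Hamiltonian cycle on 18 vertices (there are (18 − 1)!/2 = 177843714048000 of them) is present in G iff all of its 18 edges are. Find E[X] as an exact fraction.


K_18 has (18 − 1)!/2 = 177843714048000 labelled Hamiltonian cycles.
For each such Hamiltonian cycle H, let X_H = 1 if all 18 edges of H are present in G. Then P[X_H = 1] = p^{18} = (4/9)^{18} = 68719476736/150094635296999121.
Summing the indicators: E[X] = Σ_H E[X_H] = 177843714048000 · p^{18} = 177843714048000 · 68719476736/150094635296999121 = 16764508875398316032000/205891132094649.
Numerically: E[X] ≈ 8.14241e+07.

E[X] = 177843714048000 · (4/9)^{18} = 16764508875398316032000/205891132094649 ≈ 8.14241e+07.


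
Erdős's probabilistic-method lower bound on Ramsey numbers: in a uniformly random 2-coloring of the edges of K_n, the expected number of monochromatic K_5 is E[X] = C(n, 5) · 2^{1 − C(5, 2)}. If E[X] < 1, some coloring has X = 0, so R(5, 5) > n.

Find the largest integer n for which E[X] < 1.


We need C(n, 5) · 2^{1 − 10} < 1, i.e. C(n, 5) < 2^{10 − 1} = 512.
Check values of n near the boundary:
  n = 10: C(10, 5) = 252; 252 < 512? YES
  n = 11: C(11, 5) = 462; 462 < 512? YES
  n = 12: C(12, 5) = 792; 792 < 512? NO
  n = 13: C(13, 5) = 1287; 1287 < 512? NO
  n = 14: C(14, 5) = 2002; 2002 < 512? NO
The largest n with C(n, 5) < 512 is n = 11 (where E[X] = 231/256 ≈ 0.902344). Hence R(5, 5) > 11, i.e. R(5, 5) ≥ 12.

Largest n = 11; hence R(5, 5) > 11.


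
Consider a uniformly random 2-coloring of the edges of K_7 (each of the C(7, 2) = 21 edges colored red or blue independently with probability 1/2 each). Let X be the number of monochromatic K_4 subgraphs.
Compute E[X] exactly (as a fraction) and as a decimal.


Let X = Σ_S X_S over the C(7, 4) = 35 subsets S of size 4, where X_S = 1 if the K_4 on S is monochromatic.
For a fixed S, the K_4 on S has C(4, 2) = 6 edges. P[all 6 edges red] = (1/2)^6, and likewise for blue, so P[monochromatic] = 2·(1/2)^6 = 2^{1 − 6} = 1/32.
Summing: E[X] = C(7, 4) · 2^{1 − 6} = 35 · 1/32 = 35/32.
Numerically: E[X] ≈ 1.0938.

E[X] = C(7,4)·2^(1−C(4,2)) = 35/32 ≈ 1.0938.


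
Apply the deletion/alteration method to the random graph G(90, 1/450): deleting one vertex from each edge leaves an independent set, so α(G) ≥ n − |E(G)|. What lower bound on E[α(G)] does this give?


E[|E(G)|] = C(90, 2)·p = 4005 · (1/450) = 89/10.
E[α(G)] ≥ n − E[|E(G)|] = 90 − 89/10 = 811/10.
Numerically: ≈ 81.1000.
(This is only a lower bound; the true E[α(G)] may be larger.)

E[α(G)] ≥ 811/10 ≈ 81.1000.


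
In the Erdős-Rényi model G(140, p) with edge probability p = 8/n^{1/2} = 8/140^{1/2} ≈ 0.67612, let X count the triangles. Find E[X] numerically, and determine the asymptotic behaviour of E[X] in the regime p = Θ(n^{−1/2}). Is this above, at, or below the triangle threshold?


Number of potential triangles: C(140, 3) = 447580.
Each occurs with probability p³ ≈ (0.67612)³ ≈ 3.0908498e-01.
By linearity: E[X] = C(140, 3)·p³ ≈ 447580 · 3.0908498e-01 ≈ 138340.25740.
Since α = 1/2 < 1, p = c/n^{1/2} ≫ 1/n is above the triangle threshold p ~ 1/n. Asymptotically E[X] ~ (c³/6)·n^{3(1−α)} = (8³/6)·n^{1.5} → ∞; triangles are abundant w.h.p.

E[X] ≈ 138340.25740; in regime p = Θ(1/n^{1/2}) E[X] diverges (above the triangle threshold p ~ 1/n).


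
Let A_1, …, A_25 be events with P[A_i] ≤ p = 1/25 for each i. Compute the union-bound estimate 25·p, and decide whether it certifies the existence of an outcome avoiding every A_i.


Union bound: P[∪_{i=1}^{25} A_i] ≤ Σ_i P[A_i] ≤ 25·p = 25·(1/25) = 1.
Numerically: 1 ≈ 1.00000.
Is 1 < 1? NO.
Since the bound 1 is ≥ 1, the union bound is uninformative here; it does NOT by itself certify existence.

25·p = 1 ≈ 1.00000; existence NOT certified by the union bound.


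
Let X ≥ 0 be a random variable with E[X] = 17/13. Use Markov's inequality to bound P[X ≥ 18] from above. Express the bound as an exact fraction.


μ = E[X] = 17/13, a = 18.
Markov: P[X ≥ 18] ≤ μ/a = (17/13)/18 = 17/234.
Numerically: ≈ 0.0726.
(Since a = 18 > μ = 1.3077, the bound 17/234 is < 1 and informative.)

P[X ≥ 18] ≤ 17/234 ≈ 0.0726.


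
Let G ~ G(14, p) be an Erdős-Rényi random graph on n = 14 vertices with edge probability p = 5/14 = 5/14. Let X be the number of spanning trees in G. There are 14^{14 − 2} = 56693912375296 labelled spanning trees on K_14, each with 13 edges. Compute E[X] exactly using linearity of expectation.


K_14 has 14^{14 − 2} = 56693912375296 labelled spanning trees.
For each such spanning tree H, let X_H = 1 if all 13 edges of H are present in G. Then P[X_H = 1] = p^{13} = (5/14)^{13} = 1220703125/793714773254144.
Summing the indicators: E[X] = Σ_H E[X_H] = 56693912375296 · p^{13} = 56693912375296 · 1220703125/793714773254144 = 1220703125/14.
Numerically: E[X] ≈ 8.7193e+07.

E[X] = 56693912375296 · (5/14)^{13} = 1220703125/14 ≈ 8.7193e+07.


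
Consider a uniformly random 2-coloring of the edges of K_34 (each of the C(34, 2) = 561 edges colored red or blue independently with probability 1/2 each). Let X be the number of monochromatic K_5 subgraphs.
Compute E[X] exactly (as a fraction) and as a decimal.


Let X = Σ_S X_S over the C(34, 5) = 278256 subsets S of size 5, where X_S = 1 if the K_5 on S is monochromatic.
For a fixed S, the K_5 on S has C(5, 2) = 10 edges. P[all 10 edges red] = (1/2)^10, and likewise for blue, so P[monochromatic] = 2·(1/2)^10 = 2^{1 − 10} = 1/512.
By linearity of expectation: E[X] = C(34, 5) · 2^{1 − 10} = 278256 · 1/512 = 17391/32.
Numerically: E[X] ≈ 543.4688.

E[X] = C(34,5)·2^(1−C(5,2)) = 17391/32 ≈ 543.4688.


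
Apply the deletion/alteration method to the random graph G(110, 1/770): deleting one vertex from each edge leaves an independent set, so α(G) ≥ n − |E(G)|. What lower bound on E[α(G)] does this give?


E[|E(G)|] = C(110, 2)·p = 5995 · (1/770) = 109/14.
E[α(G)] ≥ n − E[|E(G)|] = 110 − 109/14 = 1431/14.
Numerically: ≈ 102.214286.
(This is only a lower bound; the true E[α(G)] may be larger.)

E[α(G)] ≥ 1431/14 ≈ 102.214286.


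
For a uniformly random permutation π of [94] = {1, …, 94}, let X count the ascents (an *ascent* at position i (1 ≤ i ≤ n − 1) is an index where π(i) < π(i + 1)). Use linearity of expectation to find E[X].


Write X = Σ X_I over i = 1, …, 93, with X_I the indicator of one ascent.
There are 93 indicators.
For each fixed i, the pair (π(i), π(i+1)) is a uniformly random ordered pair of distinct values from {1, …, 94}; by symmetry P[π(i) < π(i+1)] = 1/2.
By linearity: E[X] = 93 · (1/2) = (94 − 1) · (1/2) = 93/2 ≈ 46.50000.

E[X] = 93/2 = 46.50000.


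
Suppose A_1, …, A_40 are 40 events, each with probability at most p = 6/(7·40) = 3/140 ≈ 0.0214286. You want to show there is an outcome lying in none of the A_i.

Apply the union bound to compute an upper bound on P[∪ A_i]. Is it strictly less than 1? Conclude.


Union bound: P[∪_{i=1}^{40} A_i] ≤ Σ_i P[A_i] ≤ 40·p = 40·(3/140) = 6/7.
Numerically: 6/7 ≈ 0.8571429.
Is 6/7 < 1? YES.
Since P[∪ A_i] ≤ 6/7 < 1, the complement has P[∩ A_i^c] ≥ 1 − 6/7 = 1/7 > 0, so some outcome avoids every A_i.

40·p = 6/7 ≈ 0.8571429; existence CERTIFIED by the union bound.


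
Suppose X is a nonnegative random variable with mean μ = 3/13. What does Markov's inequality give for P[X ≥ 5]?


μ = E[X] = 3/13, a = 5.
Markov: P[X ≥ 5] ≤ μ/a = (3/13)/5 = 3/65.
Numerically: ≈ 0.046154.
(Since a = 5 > μ = 0.230769, the bound 3/65 is < 1 and informative.)

P[X ≥ 5] ≤ 3/65 ≈ 0.046154.


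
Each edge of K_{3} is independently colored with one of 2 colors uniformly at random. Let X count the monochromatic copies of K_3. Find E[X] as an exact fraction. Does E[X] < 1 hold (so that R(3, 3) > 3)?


E[X] = C(3, 3) · 2^{1 − 3} = 1 · 2^{−2} = 1/4.
As a reduced fraction: E[X] = 1/4 ≈ 0.25000.
Is E[X] < 1? YES.
Since E[X] < 1, there exists a 2-coloring of K_{3} with no monochromatic K_3; hence R(3, 3) > 3.

E[X] = 1/4 ≈ 0.25000; E[X] < 1, so R(3, 3) > 3.


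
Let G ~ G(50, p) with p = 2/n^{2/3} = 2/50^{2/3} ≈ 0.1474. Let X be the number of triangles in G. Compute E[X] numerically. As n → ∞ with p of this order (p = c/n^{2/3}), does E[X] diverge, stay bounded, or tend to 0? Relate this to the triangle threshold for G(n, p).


Number of potential triangles: C(50, 3) = 19600.
Each occurs with probability p³ ≈ (0.1474)³ ≈ 3.200000e-03.
By linearity: E[X] = C(50, 3)·p³ ≈ 19600 · 3.200000e-03 ≈ 62.7200.
Since α = 2/3 < 1, p = c/n^{2/3} ≫ 1/n is above the triangle threshold p ~ 1/n. Asymptotically E[X] ~ (c³/6)·n^{3(1−α)} = (2³/6)·n^{1} → ∞; triangles are abundant w.h.p.

E[X] ≈ 62.7200; in regime p = Θ(1/n^{2/3}) E[X] diverges (above the triangle threshold p ~ 1/n).


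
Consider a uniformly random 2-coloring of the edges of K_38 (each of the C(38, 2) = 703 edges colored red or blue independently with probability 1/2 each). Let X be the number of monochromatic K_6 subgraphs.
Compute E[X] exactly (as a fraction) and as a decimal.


Let X = Σ_S X_S over the C(38, 6) = 2760681 subsets S of size 6, where X_S = 1 if the K_6 on S is monochromatic.
For a fixed S, the K_6 on S has C(6, 2) = 15 edges. P[all 15 edges red] = (1/2)^15, and likewise for blue, so P[monochromatic] = 2·(1/2)^15 = 2^{1 − 15} = 1/16384.
By linearity: E[X] = C(38, 6) · 2^{1 − 15} = 2760681 · 1/16384 = 2760681/16384.
Numerically: E[X] ≈ 168.4986.

E[X] = C(38,6)·2^(1−C(6,2)) = 2760681/16384 ≈ 168.4986.


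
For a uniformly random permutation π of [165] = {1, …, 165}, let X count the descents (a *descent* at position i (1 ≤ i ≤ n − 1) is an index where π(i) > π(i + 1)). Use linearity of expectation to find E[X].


Write X = Σ X_I over i = 1, …, 164, with X_I the indicator of one descent.
There are 164 indicators.
For each fixed i, the pair (π(i), π(i+1)) is a uniformly random ordered pair of distinct values from {1, …, 165}; by symmetry P[π(i) > π(i+1)] = 1/2.
By linearity: E[X] = 164 · (1/2) = (165 − 1) · (1/2) = 82 ≈ 82.000.

E[X] = 82 = 82.000.


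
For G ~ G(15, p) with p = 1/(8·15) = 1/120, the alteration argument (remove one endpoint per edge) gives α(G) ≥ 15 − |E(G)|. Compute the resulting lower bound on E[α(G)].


E[|E(G)|] = C(15, 2)·p = 105 · (1/120) = 7/8.
E[α(G)] ≥ n − E[|E(G)|] = 15 − 7/8 = 113/8.
Numerically: ≈ 14.125000.
(This is only a lower bound; the true E[α(G)] may be larger.)

E[α(G)] ≥ 113/8 ≈ 14.125000.


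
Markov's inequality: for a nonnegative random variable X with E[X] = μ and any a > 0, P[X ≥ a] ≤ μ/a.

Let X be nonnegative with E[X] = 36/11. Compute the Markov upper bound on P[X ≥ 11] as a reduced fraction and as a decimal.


μ = E[X] = 36/11, a = 11.
Markov: P[X ≥ 11] ≤ μ/a = (36/11)/11 = 36/121.
Numerically: ≈ 0.2975.
(Since a = 11 > μ = 3.2727, the bound 36/121 is < 1 and informative.)

P[X ≥ 11] ≤ 36/121 ≈ 0.2975.


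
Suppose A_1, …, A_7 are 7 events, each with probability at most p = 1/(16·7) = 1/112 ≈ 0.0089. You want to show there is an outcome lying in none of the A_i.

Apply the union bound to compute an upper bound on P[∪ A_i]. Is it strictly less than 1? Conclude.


Union bound: P[∪_{i=1}^{7} A_i] ≤ Σ_i P[A_i] ≤ 7·p = 7·(1/112) = 1/16.
Numerically: 1/16 ≈ 0.0625.
Is 1/16 < 1? YES.
Since P[∪ A_i] ≤ 1/16 < 1, the complement has P[∩ A_i^c] ≥ 1 − 1/16 = 15/16 > 0, so some outcome avoids every A_i.

7·p = 1/16 ≈ 0.0625; existence CERTIFIED by the union bound.


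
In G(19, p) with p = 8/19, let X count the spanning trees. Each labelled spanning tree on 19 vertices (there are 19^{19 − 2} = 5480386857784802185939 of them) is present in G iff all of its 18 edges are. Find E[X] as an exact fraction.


K_19 has 19^{19 − 2} = 5480386857784802185939 labelled spanning trees.
For each such spanning tree H, let X_H = 1 if all 18 edges of H are present in G. Then P[X_H = 1] = p^{18} = (8/19)^{18} = 18014398509481984/104127350297911241532841.
By linearity: E[X] = Σ_H E[X_H] = 5480386857784802185939 · p^{18} = 5480386857784802185939 · 18014398509481984/104127350297911241532841 = 18014398509481984/19.
Numerically: E[X] ≈ 9.48e+14.

E[X] = 5480386857784802185939 · (8/19)^{18} = 18014398509481984/19 ≈ 9.48e+14.


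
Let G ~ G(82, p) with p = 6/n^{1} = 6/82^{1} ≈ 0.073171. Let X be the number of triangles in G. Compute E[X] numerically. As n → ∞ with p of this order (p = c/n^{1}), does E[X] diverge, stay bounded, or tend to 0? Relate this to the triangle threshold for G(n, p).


Number of potential triangles: C(82, 3) = 88560.
Each occurs with probability p³ ≈ (0.073171)³ ≈ 3.9175288e-04.
By linearity: E[X] = C(82, 3)·p³ ≈ 88560 · 3.9175288e-04 ≈ 34.69363.
Here α = 1, so p = 6/n is exactly at the triangle threshold p ~ 1/n. Asymptotically E[X] → c³/6 = 6³/6 = 36 ≈ 36.00000, a bounded constant. In this regime the triangle count is asymptotically Poisson(c³/6).

E[X] ≈ 34.69363; in regime p = Θ(1/n^{1}) E[X] stays bounded (at the triangle threshold p ~ 1/n).


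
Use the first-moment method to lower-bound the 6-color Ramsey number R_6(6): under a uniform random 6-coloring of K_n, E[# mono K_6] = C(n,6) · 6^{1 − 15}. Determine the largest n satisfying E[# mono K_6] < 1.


We need C(n, 6) · 6^{1 − 15} < 1, i.e. C(n, 6) < 6^{15 − 1} = 78364164096.
Check values of n near the boundary:
  n = 194: C(194, 6) = 68482017072; 68482017072 < 78364164096? YES
  n = 195: C(195, 6) = 70656049360; 70656049360 < 78364164096? YES
  n = 196: C(196, 6) = 72887293024; 72887293024 < 78364164096? YES
  n = 197: C(197, 6) = 75176946208; 75176946208 < 78364164096? YES
  n = 198: C(198, 6) = 77526225777; 77526225777 < 78364164096? YES
  n = 199: C(199, 6) = 79936367511; 79936367511 < 78364164096? NO
The largest n with C(n, 6) < 78364164096 is n = 198 (where E[X] = 25842075259/26121388032 ≈ 0.9893071). Hence R_6(6) > 198, i.e. R_6(6) ≥ 199.

Largest n = 198; hence R_6(6) > 198.


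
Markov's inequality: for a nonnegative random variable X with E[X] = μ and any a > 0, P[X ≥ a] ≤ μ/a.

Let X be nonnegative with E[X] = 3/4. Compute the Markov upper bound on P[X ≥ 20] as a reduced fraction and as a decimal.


μ = E[X] = 3/4, a = 20.
Markov: P[X ≥ 20] ≤ μ/a = (3/4)/20 = 3/80.
Numerically: ≈ 0.0375.
(Since a = 20 > μ = 0.7500, the bound 3/80 is < 1 and informative.)

P[X ≥ 20] ≤ 3/80 ≈ 0.0375.


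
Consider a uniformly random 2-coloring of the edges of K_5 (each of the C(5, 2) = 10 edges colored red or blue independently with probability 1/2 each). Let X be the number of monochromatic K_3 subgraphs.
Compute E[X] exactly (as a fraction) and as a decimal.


Let X = Σ_S X_S over the C(5, 3) = 10 subsets S of size 3, where X_S = 1 if the K_3 on S is monochromatic.
For a fixed S, the K_3 on S has C(3, 2) = 3 edges. P[all 3 edges red] = (1/2)^3, and likewise for blue, so P[monochromatic] = 2·(1/2)^3 = 2^{1 − 3} = 1/4.
By linearity: E[X] = C(5, 3) · 2^{1 − 3} = 10 · 1/4 = 5/2.
Numerically: E[X] ≈ 2.500.

E[X] = C(5,3)·2^(1−C(3,2)) = 5/2 ≈ 2.500.


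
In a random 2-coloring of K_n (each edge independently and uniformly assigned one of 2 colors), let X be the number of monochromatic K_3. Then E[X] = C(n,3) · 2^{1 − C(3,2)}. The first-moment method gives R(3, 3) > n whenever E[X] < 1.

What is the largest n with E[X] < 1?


We need C(n, 3) · 2^{1 − 3} < 1, i.e. C(n, 3) < 2^{3 − 1} = 4.
Check values of n near the boundary:
  n = 3: C(3, 3) = 1; 1 < 4? YES
  n = 4: C(4, 3) = 4; 4 < 4? NO
  n = 5: C(5, 3) = 10; 10 < 4? NO
The largest n with C(n, 3) < 4 is n = 3 (where E[X] = 1/4 ≈ 0.2500000). Hence R(3, 3) > 3, i.e. R(3, 3) ≥ 4.

Largest n = 3; hence R(3, 3) > 3.


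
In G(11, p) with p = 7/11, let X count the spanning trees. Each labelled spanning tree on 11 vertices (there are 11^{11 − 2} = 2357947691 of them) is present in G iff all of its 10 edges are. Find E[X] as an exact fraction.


K_11 has 11^{11 − 2} = 2357947691 labelled spanning trees.
For each such spanning tree H, let X_H = 1 if all 10 edges of H are present in G. Then P[X_H = 1] = p^{10} = (7/11)^{10} = 282475249/25937424601.
By linearity: E[X] = Σ_H E[X_H] = 2357947691 · p^{10} = 2357947691 · 282475249/25937424601 = 282475249/11.
Numerically: E[X] ≈ 2.56796e+07.

E[X] = 2357947691 · (7/11)^{10} = 282475249/11 ≈ 2.56796e+07.


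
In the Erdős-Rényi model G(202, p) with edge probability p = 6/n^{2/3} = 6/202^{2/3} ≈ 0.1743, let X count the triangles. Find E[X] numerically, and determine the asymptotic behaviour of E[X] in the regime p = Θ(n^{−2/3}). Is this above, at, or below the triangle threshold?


Number of potential triangles: C(202, 3) = 1353400.
Each occurs with probability p³ ≈ (0.1743)³ ≈ 5.293599e-03.
By linearity: E[X] = C(202, 3)·p³ ≈ 1353400 · 5.293599e-03 ≈ 7164.3564.
Since α = 2/3 < 1, p = c/n^{2/3} ≫ 1/n is above the triangle threshold p ~ 1/n. Asymptotically E[X] ~ (c³/6)·n^{3(1−α)} = (6³/6)·n^{1} → ∞; triangles are abundant w.h.p.

E[X] ≈ 7164.3564; in regime p = Θ(1/n^{2/3}) E[X] diverges (above the triangle threshold p ~ 1/n).


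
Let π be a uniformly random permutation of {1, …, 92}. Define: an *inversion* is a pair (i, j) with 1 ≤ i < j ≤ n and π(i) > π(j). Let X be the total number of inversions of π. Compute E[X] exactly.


Write X = Σ X_I over the C(92, 2) = 4186 pairs i < j, with X_I the indicator of one inversion.
There are 4186 indicators.
For each fixed pair i < j, the values π(i) and π(j) are two distinct elements of {1, …, 92} in uniformly random order; by symmetry P[π(i) > π(j)] = 1/2.
By linearity: E[X] = 4186 · (1/2) = C(92, 2) · (1/2) = 4186/2 = 2093 ≈ 2093.000.

E[X] = 2093 = 2093.000.


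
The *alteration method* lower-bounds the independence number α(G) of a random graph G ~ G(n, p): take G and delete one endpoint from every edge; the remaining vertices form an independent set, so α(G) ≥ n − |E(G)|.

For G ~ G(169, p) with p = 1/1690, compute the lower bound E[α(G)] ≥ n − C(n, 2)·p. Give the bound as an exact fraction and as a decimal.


E[|E(G)|] = C(169, 2)·p = 14196 · (1/1690) = 42/5.
E[α(G)] ≥ n − E[|E(G)|] = 169 − 42/5 = 803/5.
Numerically: ≈ 160.600.
(This is only a lower bound; the true E[α(G)] may be larger.)

E[α(G)] ≥ 803/5 ≈ 160.600.


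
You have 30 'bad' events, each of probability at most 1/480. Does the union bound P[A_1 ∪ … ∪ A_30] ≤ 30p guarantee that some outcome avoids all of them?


Union bound: P[∪_{i=1}^{30} A_i] ≤ Σ_i P[A_i] ≤ 30·p = 30·(1/480) = 1/16.
Numerically: 1/16 ≈ 0.0625000.
Is 1/16 < 1? YES.
Since P[∪ A_i] ≤ 1/16 < 1, the complement has P[∩ A_i^c] ≥ 1 − 1/16 = 15/16 > 0, so some outcome avoids every A_i.

30·p = 1/16 ≈ 0.0625000; existence CERTIFIED by the union bound.


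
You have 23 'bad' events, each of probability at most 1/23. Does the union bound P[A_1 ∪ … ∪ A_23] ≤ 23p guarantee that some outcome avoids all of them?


Union bound: P[∪_{i=1}^{23} A_i] ≤ Σ_i P[A_i] ≤ 23·p = 23·(1/23) = 1.
Numerically: 1 ≈ 1.0000000.
Is 1 < 1? NO.
Since the bound 1 is ≥ 1, the union bound is uninformative here; it does NOT by itself certify existence.

23·p = 1 ≈ 1.0000000; existence NOT certified by the union bound.


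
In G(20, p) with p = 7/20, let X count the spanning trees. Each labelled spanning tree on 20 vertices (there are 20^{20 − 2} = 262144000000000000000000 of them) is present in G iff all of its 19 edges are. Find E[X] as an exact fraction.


K_20 has 20^{20 − 2} = 262144000000000000000000 labelled spanning trees.
For each such spanning tree H, let X_H = 1 if all 19 edges of H are present in G. Then P[X_H = 1] = p^{19} = (7/20)^{19} = 11398895185373143/5242880000000000000000000.
Summing the indicators: E[X] = Σ_H E[X_H] = 262144000000000000000000 · p^{19} = 262144000000000000000000 · 11398895185373143/5242880000000000000000000 = 11398895185373143/20.
Numerically: E[X] ≈ 5.6994e+14.

E[X] = 262144000000000000000000 · (7/20)^{19} = 11398895185373143/20 ≈ 5.6994e+14.
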